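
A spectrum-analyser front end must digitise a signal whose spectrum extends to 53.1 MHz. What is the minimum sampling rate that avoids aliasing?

106.2 MHz

Nyquist rate = 2 × 53.1 MHz = 106.2 MHz.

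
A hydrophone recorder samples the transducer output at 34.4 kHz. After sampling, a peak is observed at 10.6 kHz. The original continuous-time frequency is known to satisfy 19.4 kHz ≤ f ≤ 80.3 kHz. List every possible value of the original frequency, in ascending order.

Frequencies that alias to 10.6 kHz are k·fs ± 10.6 kHz for integer k ≥ 0.
k=0: 10.6 kHz.
k=1: 23.8 kHz, 45 kHz.
k=2: 58.2 kHz, 79.4 kHz.
k=3: 92.6 kHz, 113.8 kHz.
Within [19.4 kHz, 80.3 kHz]: 23.8 kHz, 45 kHz, 58.2 kHz, 79.4 kHz.

23.8 kHz, 45 kHz, 58.2 kHz, 79.4 kHz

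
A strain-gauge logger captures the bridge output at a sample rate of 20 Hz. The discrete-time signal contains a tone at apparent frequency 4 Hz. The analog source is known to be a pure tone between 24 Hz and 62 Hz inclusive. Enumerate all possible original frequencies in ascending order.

Frequencies that alias to 4 Hz are k·fs ± 4 Hz for integer k ≥ 0.
k=0: 4 Hz.
k=1: 16 Hz, 24 Hz.
k=2: 36 Hz, 44 Hz.
k=3: 56 Hz, 64 Hz.
k=4: 76 Hz, 84 Hz.
Within [24 Hz, 62 Hz]: 24 Hz, 36 Hz, 44 Hz, 56 Hz.

24 Hz, 36 Hz, 44 Hz, 56 Hz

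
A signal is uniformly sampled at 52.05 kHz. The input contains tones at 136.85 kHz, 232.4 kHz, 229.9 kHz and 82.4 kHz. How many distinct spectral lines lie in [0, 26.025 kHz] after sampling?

3

fs/2 = 26.025 kHz.
136.85 kHz mod fs = 32.75 kHz.
32.75 kHz > fs/2 = 26.025 kHz, folds to fs − 32.75 kHz = 19.3 kHz.
232.4 kHz mod fs = 24.2 kHz.
24.2 kHz ≤ fs/2 = 26.025 kHz, appears at 24.2 kHz.
229.9 kHz mod fs = 21.7 kHz.
21.7 kHz ≤ fs/2 = 26.025 kHz, appears at 21.7 kHz.
82.4 kHz mod fs = 30.35 kHz.
30.35 kHz > fs/2 = 26.025 kHz, folds to fs − 30.35 kHz = 21.7 kHz.
Distinct values: {19.3 kHz, 21.7 kHz, 24.2 kHz} → 3.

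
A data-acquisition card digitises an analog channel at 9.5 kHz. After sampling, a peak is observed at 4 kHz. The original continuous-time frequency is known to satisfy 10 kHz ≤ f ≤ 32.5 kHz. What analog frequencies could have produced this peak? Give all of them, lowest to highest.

Frequencies that alias to 4 kHz are k·fs ± 4 kHz for integer k ≥ 0.
k=0: 4 kHz.
k=1: 5.5 kHz, 13.5 kHz.
k=2: 15 kHz, 23 kHz.
k=3: 24.5 kHz, 32.5 kHz.
k=4: 34 kHz, 42 kHz.
Within [10 kHz, 32.5 kHz]: 13.5 kHz, 15 kHz, 23 kHz, 24.5 kHz, 32.5 kHz.

13.5 kHz, 15 kHz, 23 kHz, 24.5 kHz, 32.5 kHz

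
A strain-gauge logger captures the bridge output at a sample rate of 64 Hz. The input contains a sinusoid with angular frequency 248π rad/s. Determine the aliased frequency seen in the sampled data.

4 Hz

ω = 248π rad/s → f = ω/(2π) = 124 Hz.
124 Hz mod fs = 60 Hz.
60 Hz > fs/2 = 32 Hz, folds to fs − 60 Hz = 4 Hz.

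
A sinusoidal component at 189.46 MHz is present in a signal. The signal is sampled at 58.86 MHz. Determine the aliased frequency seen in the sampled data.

189.46 MHz mod fs = 12.88 MHz.
12.88 MHz ≤ fs/2 = 29.43 MHz, appears at 12.88 MHz.

12.88 MHz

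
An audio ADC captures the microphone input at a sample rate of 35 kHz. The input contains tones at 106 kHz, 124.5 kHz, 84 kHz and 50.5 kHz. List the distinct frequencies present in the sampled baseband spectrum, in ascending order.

fs/2 = 17.5 kHz.
106 kHz mod fs = 1 kHz.
1 kHz ≤ fs/2 = 17.5 kHz, appears at 1 kHz.
124.5 kHz mod fs = 19.5 kHz.
19.5 kHz > fs/2 = 17.5 kHz, folds to fs − 19.5 kHz = 15.5 kHz.
84 kHz mod fs = 14 kHz.
14 kHz ≤ fs/2 = 17.5 kHz, appears at 14 kHz.
50.5 kHz mod fs = 15.5 kHz.
15.5 kHz ≤ fs/2 = 17.5 kHz, appears at 15.5 kHz.
Distinct values: {1 kHz, 14 kHz, 15.5 kHz}.

1 kHz, 14 kHz, 15.5 kHz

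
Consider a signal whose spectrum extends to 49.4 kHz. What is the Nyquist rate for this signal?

Nyquist rate = 2 × 49.4 kHz = 98.8 kHz.

98.8 kHz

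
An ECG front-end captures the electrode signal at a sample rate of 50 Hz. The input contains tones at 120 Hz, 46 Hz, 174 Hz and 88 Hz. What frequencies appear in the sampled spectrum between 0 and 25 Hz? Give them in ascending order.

4 Hz, 12 Hz, 20 Hz, 24 Hz

fs/2 = 25 Hz.
120 Hz mod fs = 20 Hz.
20 Hz ≤ fs/2 = 25 Hz, appears at 20 Hz.
46 Hz > fs/2 = 25 Hz, folds to fs − 46 Hz = 4 Hz.
174 Hz mod fs = 24 Hz.
24 Hz ≤ fs/2 = 25 Hz, appears at 24 Hz.
88 Hz mod fs = 38 Hz.
38 Hz > fs/2 = 25 Hz, folds to fs − 38 Hz = 12 Hz.
Distinct values: {4 Hz, 12 Hz, 20 Hz, 24 Hz}.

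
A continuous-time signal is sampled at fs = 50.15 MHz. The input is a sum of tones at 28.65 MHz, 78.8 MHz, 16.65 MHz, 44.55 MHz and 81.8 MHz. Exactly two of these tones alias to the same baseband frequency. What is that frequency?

fs/2 = 25.075 MHz.
28.65 MHz > fs/2 = 25.075 MHz, folds to fs − 28.65 MHz = 21.5 MHz.
78.8 MHz mod fs = 28.65 MHz.
28.65 MHz > fs/2 = 25.075 MHz, folds to fs − 28.65 MHz = 21.5 MHz.
16.65 MHz ≤ fs/2 = 25.075 MHz, passes unchanged.
44.55 MHz > fs/2 = 25.075 MHz, folds to fs − 44.55 MHz = 5.6 MHz.
81.8 MHz mod fs = 31.65 MHz.
31.65 MHz > fs/2 = 25.075 MHz, folds to fs − 31.65 MHz = 18.5 MHz.
28.65 MHz and 78.8 MHz both map to 21.5 MHz.

21.5 MHz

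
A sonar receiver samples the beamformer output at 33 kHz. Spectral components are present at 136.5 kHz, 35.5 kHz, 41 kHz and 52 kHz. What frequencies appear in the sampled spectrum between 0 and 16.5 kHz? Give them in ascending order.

fs/2 = 16.5 kHz.
136.5 kHz mod fs = 4.5 kHz.
4.5 kHz ≤ fs/2 = 16.5 kHz, appears at 4.5 kHz.
35.5 kHz mod fs = 2.5 kHz.
2.5 kHz ≤ fs/2 = 16.5 kHz, appears at 2.5 kHz.
41 kHz mod fs = 8 kHz.
8 kHz ≤ fs/2 = 16.5 kHz, appears at 8 kHz.
52 kHz mod fs = 19 kHz.
19 kHz > fs/2 = 16.5 kHz, folds to fs − 19 kHz = 14 kHz.
Distinct values: {2.5 kHz, 4.5 kHz, 8 kHz, 14 kHz}.

2.5 kHz, 4.5 kHz, 8 kHz, 14 kHz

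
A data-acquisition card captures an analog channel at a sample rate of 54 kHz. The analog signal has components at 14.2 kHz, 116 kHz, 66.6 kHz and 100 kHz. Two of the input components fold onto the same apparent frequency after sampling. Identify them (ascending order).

100 kHz, 116 kHz

fs/2 = 27 kHz.
14.2 kHz ≤ fs/2 = 27 kHz, passes unchanged.
116 kHz mod fs = 8 kHz.
8 kHz ≤ fs/2 = 27 kHz, appears at 8 kHz.
66.6 kHz mod fs = 12.6 kHz.
12.6 kHz ≤ fs/2 = 27 kHz, appears at 12.6 kHz.
100 kHz mod fs = 46 kHz.
46 kHz > fs/2 = 27 kHz, folds to fs − 46 kHz = 8 kHz.
100 kHz and 116 kHz both map to 8 kHz.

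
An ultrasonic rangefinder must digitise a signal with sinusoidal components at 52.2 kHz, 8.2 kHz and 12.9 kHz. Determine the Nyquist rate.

Highest-frequency component: 52.2 kHz.
Nyquist rate = 2 × 52.2 kHz = 104.4 kHz.

104.4 kHz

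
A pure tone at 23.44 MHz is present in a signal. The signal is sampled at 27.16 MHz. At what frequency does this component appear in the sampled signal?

3.72 MHz

23.44 MHz > fs/2 = 13.58 MHz, folds to fs − 23.44 MHz = 3.72 MHz.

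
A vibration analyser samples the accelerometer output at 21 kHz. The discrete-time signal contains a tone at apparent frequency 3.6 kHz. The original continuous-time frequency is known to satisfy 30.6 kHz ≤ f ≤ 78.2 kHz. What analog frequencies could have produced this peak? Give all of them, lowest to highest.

Frequencies that alias to 3.6 kHz are k·fs ± 3.6 kHz for integer k ≥ 0.
k=0: 3.6 kHz.
k=1: 17.4 kHz, 24.6 kHz.
k=2: 38.4 kHz, 45.6 kHz.
k=3: 59.4 kHz, 66.6 kHz.
k=4: 80.4 kHz, 87.6 kHz.
Within [30.6 kHz, 78.2 kHz]: 38.4 kHz, 45.6 kHz, 59.4 kHz, 66.6 kHz.

38.4 kHz, 45.6 kHz, 59.4 kHz, 66.6 kHz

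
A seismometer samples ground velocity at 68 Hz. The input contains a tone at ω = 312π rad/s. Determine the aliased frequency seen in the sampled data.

ω = 312π rad/s → f = ω/(2π) = 156 Hz.
156 Hz mod fs = 20 Hz.
20 Hz ≤ fs/2 = 34 Hz, appears at 20 Hz.

20 Hz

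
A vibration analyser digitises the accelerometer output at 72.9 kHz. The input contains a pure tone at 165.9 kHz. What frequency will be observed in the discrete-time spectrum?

20.1 kHz

165.9 kHz mod fs = 20.1 kHz.
20.1 kHz ≤ fs/2 = 36.45 kHz, appears at 20.1 kHz.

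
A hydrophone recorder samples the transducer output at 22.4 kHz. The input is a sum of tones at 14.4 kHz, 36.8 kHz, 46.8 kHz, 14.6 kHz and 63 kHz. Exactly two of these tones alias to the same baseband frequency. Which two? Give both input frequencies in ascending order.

14.4 kHz, 36.8 kHz

fs/2 = 11.2 kHz.
14.4 kHz > fs/2 = 11.2 kHz, folds to fs − 14.4 kHz = 8 kHz.
36.8 kHz mod fs = 14.4 kHz.
14.4 kHz > fs/2 = 11.2 kHz, folds to fs − 14.4 kHz = 8 kHz.
46.8 kHz mod fs = 2 kHz.
2 kHz ≤ fs/2 = 11.2 kHz, appears at 2 kHz.
14.6 kHz > fs/2 = 11.2 kHz, folds to fs − 14.6 kHz = 7.8 kHz.
63 kHz mod fs = 18.2 kHz.
18.2 kHz > fs/2 = 11.2 kHz, folds to fs − 18.2 kHz = 4.2 kHz.
14.4 kHz and 36.8 kHz both map to 8 kHz.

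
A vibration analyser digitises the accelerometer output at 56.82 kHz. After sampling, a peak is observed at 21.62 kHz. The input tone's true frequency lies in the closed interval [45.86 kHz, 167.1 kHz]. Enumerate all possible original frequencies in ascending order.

78.44 kHz, 92.02 kHz, 135.26 kHz, 148.84 kHz

Frequencies that alias to 21.62 kHz are k·fs ± 21.62 kHz for integer k ≥ 0.
k=0: 21.62 kHz.
k=1: 35.2 kHz, 78.44 kHz.
k=2: 92.02 kHz, 135.26 kHz.
k=3: 148.84 kHz, 192.08 kHz.
k=4: 205.66 kHz, 248.9 kHz.
Within [45.86 kHz, 167.1 kHz]: 78.44 kHz, 92.02 kHz, 135.26 kHz, 148.84 kHz.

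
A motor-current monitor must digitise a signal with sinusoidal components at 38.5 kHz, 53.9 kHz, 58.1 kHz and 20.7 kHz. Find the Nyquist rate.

116.2 kHz

Highest-frequency component: 58.1 kHz.
Nyquist rate = 2 × 58.1 kHz = 116.2 kHz.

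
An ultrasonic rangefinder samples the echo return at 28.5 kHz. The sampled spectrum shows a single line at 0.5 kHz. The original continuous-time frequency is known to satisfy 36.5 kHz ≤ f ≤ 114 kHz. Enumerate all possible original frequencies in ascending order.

56.5 kHz, 57.5 kHz, 85 kHz, 86 kHz, 113.5 kHz

Frequencies that alias to 0.5 kHz are k·fs ± 0.5 kHz for integer k ≥ 0.
k=0: 0.5 kHz.
k=1: 28 kHz, 29 kHz.
k=2: 56.5 kHz, 57.5 kHz.
k=3: 85 kHz, 86 kHz.
k=4: 113.5 kHz, 114.5 kHz.
k=5: 142 kHz, 143 kHz.
Within [36.5 kHz, 114 kHz]: 56.5 kHz, 57.5 kHz, 85 kHz, 86 kHz, 113.5 kHz.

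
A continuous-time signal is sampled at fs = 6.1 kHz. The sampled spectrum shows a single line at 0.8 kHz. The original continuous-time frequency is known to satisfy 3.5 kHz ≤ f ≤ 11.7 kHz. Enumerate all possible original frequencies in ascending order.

Frequencies that alias to 0.8 kHz are k·fs ± 0.8 kHz for integer k ≥ 0.
k=0: 0.8 kHz.
k=1: 5.3 kHz, 6.9 kHz.
k=2: 11.4 kHz, 13 kHz.
k=3: 17.5 kHz, 19.1 kHz.
Within [3.5 kHz, 11.7 kHz]: 5.3 kHz, 6.9 kHz, 11.4 kHz.

5.3 kHz, 6.9 kHz, 11.4 kHz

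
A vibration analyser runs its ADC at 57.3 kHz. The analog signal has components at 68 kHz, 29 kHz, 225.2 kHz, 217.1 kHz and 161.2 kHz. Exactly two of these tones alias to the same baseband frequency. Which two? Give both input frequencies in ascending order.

68 kHz, 161.2 kHz

fs/2 = 28.65 kHz.
68 kHz mod fs = 10.7 kHz.
10.7 kHz ≤ fs/2 = 28.65 kHz, appears at 10.7 kHz.
29 kHz > fs/2 = 28.65 kHz, folds to fs − 29 kHz = 28.3 kHz.
225.2 kHz mod fs = 53.3 kHz.
53.3 kHz > fs/2 = 28.65 kHz, folds to fs − 53.3 kHz = 4 kHz.
217.1 kHz mod fs = 45.2 kHz.
45.2 kHz > fs/2 = 28.65 kHz, folds to fs − 45.2 kHz = 12.1 kHz.
161.2 kHz mod fs = 46.6 kHz.
46.6 kHz > fs/2 = 28.65 kHz, folds to fs − 46.6 kHz = 10.7 kHz.
68 kHz and 161.2 kHz both map to 10.7 kHz.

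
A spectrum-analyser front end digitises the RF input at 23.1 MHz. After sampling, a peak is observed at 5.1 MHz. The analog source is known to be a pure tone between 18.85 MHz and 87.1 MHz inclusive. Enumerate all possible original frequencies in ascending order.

28.2 MHz, 41.1 MHz, 51.3 MHz, 64.2 MHz, 74.4 MHz

Frequencies that alias to 5.1 MHz are k·fs ± 5.1 MHz for integer k ≥ 0.
k=0: 5.1 MHz.
k=1: 18 MHz, 28.2 MHz.
k=2: 41.1 MHz, 51.3 MHz.
k=3: 64.2 MHz, 74.4 MHz.
k=4: 87.3 MHz, 97.5 MHz.
Within [18.85 MHz, 87.1 MHz]: 28.2 MHz, 41.1 MHz, 51.3 MHz, 64.2 MHz, 74.4 MHz.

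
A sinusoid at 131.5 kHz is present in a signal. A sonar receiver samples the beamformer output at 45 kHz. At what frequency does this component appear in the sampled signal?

131.5 kHz mod fs = 41.5 kHz.
41.5 kHz > fs/2 = 22.5 kHz, folds to fs − 41.5 kHz = 3.5 kHz.

3.5 kHz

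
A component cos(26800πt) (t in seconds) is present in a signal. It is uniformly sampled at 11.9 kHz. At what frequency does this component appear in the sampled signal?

1.5 kHz

ω = 26800π rad/s → f = ω/(2π) = 13400 Hz = 13.4 kHz.
13.4 kHz mod fs = 1.5 kHz.
1.5 kHz ≤ fs/2 = 5.95 kHz, appears at 1.5 kHz.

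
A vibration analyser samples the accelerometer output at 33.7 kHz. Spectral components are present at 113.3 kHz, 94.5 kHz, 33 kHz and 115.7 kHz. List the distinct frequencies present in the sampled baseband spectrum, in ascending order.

0.7 kHz, 6.6 kHz, 12.2 kHz, 14.6 kHz

fs/2 = 16.85 kHz.
113.3 kHz mod fs = 12.2 kHz.
12.2 kHz ≤ fs/2 = 16.85 kHz, appears at 12.2 kHz.
94.5 kHz mod fs = 27.1 kHz.
27.1 kHz > fs/2 = 16.85 kHz, folds to fs − 27.1 kHz = 6.6 kHz.
33 kHz > fs/2 = 16.85 kHz, folds to fs − 33 kHz = 0.7 kHz.
115.7 kHz mod fs = 14.6 kHz.
14.6 kHz ≤ fs/2 = 16.85 kHz, appears at 14.6 kHz.
Distinct values: {0.7 kHz, 6.6 kHz, 12.2 kHz, 14.6 kHz}.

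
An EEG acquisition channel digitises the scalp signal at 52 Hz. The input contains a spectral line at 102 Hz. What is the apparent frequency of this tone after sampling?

102 Hz mod fs = 50 Hz.
50 Hz > fs/2 = 26 Hz, folds to fs − 50 Hz = 2 Hz.

2 Hz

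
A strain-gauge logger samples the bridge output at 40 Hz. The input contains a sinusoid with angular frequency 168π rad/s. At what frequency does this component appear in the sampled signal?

4 Hz

ω = 168π rad/s → f = ω/(2π) = 84 Hz.
84 Hz mod fs = 4 Hz.
4 Hz ≤ fs/2 = 20 Hz, appears at 4 Hz.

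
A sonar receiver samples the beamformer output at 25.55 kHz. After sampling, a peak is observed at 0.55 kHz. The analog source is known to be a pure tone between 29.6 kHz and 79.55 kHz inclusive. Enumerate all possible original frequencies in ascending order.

50.55 kHz, 51.65 kHz, 76.1 kHz, 77.2 kHz

Frequencies that alias to 0.55 kHz are k·fs ± 0.55 kHz for integer k ≥ 0.
k=0: 0.55 kHz.
k=1: 25 kHz, 26.1 kHz.
k=2: 50.55 kHz, 51.65 kHz.
k=3: 76.1 kHz, 77.2 kHz.
k=4: 101.65 kHz, 102.75 kHz.
Within [29.6 kHz, 79.55 kHz]: 50.55 kHz, 51.65 kHz, 76.1 kHz, 77.2 kHz.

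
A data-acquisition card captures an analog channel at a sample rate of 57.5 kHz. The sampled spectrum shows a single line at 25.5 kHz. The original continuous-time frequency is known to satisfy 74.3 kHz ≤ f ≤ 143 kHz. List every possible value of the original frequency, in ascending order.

83 kHz, 89.5 kHz, 140.5 kHz

Frequencies that alias to 25.5 kHz are k·fs ± 25.5 kHz for integer k ≥ 0.
k=0: 25.5 kHz.
k=1: 32 kHz, 83 kHz.
k=2: 89.5 kHz, 140.5 kHz.
k=3: 147 kHz, 198 kHz.
Within [74.3 kHz, 143 kHz]: 83 kHz, 89.5 kHz, 140.5 kHz.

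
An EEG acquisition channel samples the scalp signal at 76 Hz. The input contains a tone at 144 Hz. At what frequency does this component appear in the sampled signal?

8 Hz

144 Hz mod fs = 68 Hz.
68 Hz > fs/2 = 38 Hz, folds to fs − 68 Hz = 8 Hz.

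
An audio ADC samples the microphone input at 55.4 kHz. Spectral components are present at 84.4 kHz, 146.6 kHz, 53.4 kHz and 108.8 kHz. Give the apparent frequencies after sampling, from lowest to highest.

fs/2 = 27.7 kHz.
84.4 kHz mod fs = 29 kHz.
29 kHz > fs/2 = 27.7 kHz, folds to fs − 29 kHz = 26.4 kHz.
146.6 kHz mod fs = 35.8 kHz.
35.8 kHz > fs/2 = 27.7 kHz, folds to fs − 35.8 kHz = 19.6 kHz.
53.4 kHz > fs/2 = 27.7 kHz, folds to fs − 53.4 kHz = 2 kHz.
108.8 kHz mod fs = 53.4 kHz.
53.4 kHz > fs/2 = 27.7 kHz, folds to fs − 53.4 kHz = 2 kHz.
Distinct values: {2 kHz, 19.6 kHz, 26.4 kHz}.

2 kHz, 19.6 kHz, 26.4 kHz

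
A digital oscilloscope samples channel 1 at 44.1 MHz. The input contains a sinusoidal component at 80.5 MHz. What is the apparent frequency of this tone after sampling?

7.7 MHz

80.5 MHz mod fs = 36.4 MHz.
36.4 MHz > fs/2 = 22.05 MHz, folds to fs − 36.4 MHz = 7.7 MHz.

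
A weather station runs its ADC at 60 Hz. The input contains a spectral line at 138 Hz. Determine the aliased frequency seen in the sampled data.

18 Hz

138 Hz mod fs = 18 Hz.
18 Hz ≤ fs/2 = 30 Hz, appears at 18 Hz.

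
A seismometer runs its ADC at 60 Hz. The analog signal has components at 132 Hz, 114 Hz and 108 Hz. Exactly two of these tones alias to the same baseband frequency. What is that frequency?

fs/2 = 30 Hz.
132 Hz mod fs = 12 Hz.
12 Hz ≤ fs/2 = 30 Hz, appears at 12 Hz.
114 Hz mod fs = 54 Hz.
54 Hz > fs/2 = 30 Hz, folds to fs − 54 Hz = 6 Hz.
108 Hz mod fs = 48 Hz.
48 Hz > fs/2 = 30 Hz, folds to fs − 48 Hz = 12 Hz.
108 Hz and 132 Hz both map to 12 Hz.

12 Hz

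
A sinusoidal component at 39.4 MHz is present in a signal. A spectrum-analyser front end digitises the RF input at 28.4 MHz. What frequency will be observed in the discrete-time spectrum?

39.4 MHz mod fs = 11 MHz.
11 MHz ≤ fs/2 = 14.2 MHz, appears at 11 MHz.

11 MHz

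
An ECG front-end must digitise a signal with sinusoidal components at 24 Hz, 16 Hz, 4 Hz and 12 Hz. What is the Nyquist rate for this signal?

Highest-frequency component: 24 Hz.
Nyquist rate = 2 × 24 Hz = 48 Hz.

48 Hz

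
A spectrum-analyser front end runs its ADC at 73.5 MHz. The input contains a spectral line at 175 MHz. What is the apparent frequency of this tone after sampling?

175 MHz mod fs = 28 MHz.
28 MHz ≤ fs/2 = 36.75 MHz, appears at 28 MHz.

28 MHz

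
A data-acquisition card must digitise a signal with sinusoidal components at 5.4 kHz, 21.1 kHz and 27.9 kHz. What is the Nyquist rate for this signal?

Highest-frequency component: 27.9 kHz.
Nyquist rate = 2 × 27.9 kHz = 55.8 kHz.

55.8 kHz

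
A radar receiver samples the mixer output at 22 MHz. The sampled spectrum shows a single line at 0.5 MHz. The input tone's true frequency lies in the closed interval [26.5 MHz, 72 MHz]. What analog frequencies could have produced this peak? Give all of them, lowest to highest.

Frequencies that alias to 0.5 MHz are k·fs ± 0.5 MHz for integer k ≥ 0.
k=0: 0.5 MHz.
k=1: 21.5 MHz, 22.5 MHz.
k=2: 43.5 MHz, 44.5 MHz.
k=3: 65.5 MHz, 66.5 MHz.
k=4: 87.5 MHz, 88.5 MHz.
Within [26.5 MHz, 72 MHz]: 43.5 MHz, 44.5 MHz, 65.5 MHz, 66.5 MHz.

43.5 MHz, 44.5 MHz, 65.5 MHz, 66.5 MHz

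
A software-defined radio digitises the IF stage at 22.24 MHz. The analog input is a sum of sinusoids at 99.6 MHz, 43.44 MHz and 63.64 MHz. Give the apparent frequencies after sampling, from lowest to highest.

fs/2 = 11.12 MHz.
99.6 MHz mod fs = 10.64 MHz.
10.64 MHz ≤ fs/2 = 11.12 MHz, appears at 10.64 MHz.
43.44 MHz mod fs = 21.2 MHz.
21.2 MHz > fs/2 = 11.12 MHz, folds to fs − 21.2 MHz = 1.04 MHz.
63.64 MHz mod fs = 19.16 MHz.
19.16 MHz > fs/2 = 11.12 MHz, folds to fs − 19.16 MHz = 3.08 MHz.
Distinct values: {1.04 MHz, 3.08 MHz, 10.64 MHz}.

1.04 MHz, 3.08 MHz, 10.64 MHz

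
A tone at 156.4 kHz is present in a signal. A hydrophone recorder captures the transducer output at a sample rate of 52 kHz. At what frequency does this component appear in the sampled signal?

156.4 kHz mod fs = 0.4 kHz.
0.4 kHz ≤ fs/2 = 26 kHz, appears at 0.4 kHz.

0.4 kHz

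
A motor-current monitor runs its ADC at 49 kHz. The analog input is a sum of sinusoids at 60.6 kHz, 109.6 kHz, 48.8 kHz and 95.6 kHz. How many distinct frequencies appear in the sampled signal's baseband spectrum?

3

fs/2 = 24.5 kHz.
60.6 kHz mod fs = 11.6 kHz.
11.6 kHz ≤ fs/2 = 24.5 kHz, appears at 11.6 kHz.
109.6 kHz mod fs = 11.6 kHz.
11.6 kHz ≤ fs/2 = 24.5 kHz, appears at 11.6 kHz.
48.8 kHz > fs/2 = 24.5 kHz, folds to fs − 48.8 kHz = 0.2 kHz.
95.6 kHz mod fs = 46.6 kHz.
46.6 kHz > fs/2 = 24.5 kHz, folds to fs − 46.6 kHz = 2.4 kHz.
Distinct values: {0.2 kHz, 2.4 kHz, 11.6 kHz} → 3.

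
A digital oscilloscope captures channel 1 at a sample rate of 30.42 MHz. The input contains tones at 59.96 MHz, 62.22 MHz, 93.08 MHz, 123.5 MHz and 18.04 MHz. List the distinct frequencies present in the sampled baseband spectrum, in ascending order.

0.88 MHz, 1.38 MHz, 1.82 MHz, 12.38 MHz

fs/2 = 15.21 MHz.
59.96 MHz mod fs = 29.54 MHz.
29.54 MHz > fs/2 = 15.21 MHz, folds to fs − 29.54 MHz = 0.88 MHz.
62.22 MHz mod fs = 1.38 MHz.
1.38 MHz ≤ fs/2 = 15.21 MHz, appears at 1.38 MHz.
93.08 MHz mod fs = 1.82 MHz.
1.82 MHz ≤ fs/2 = 15.21 MHz, appears at 1.82 MHz.
123.5 MHz mod fs = 1.82 MHz.
1.82 MHz ≤ fs/2 = 15.21 MHz, appears at 1.82 MHz.
18.04 MHz > fs/2 = 15.21 MHz, folds to fs − 18.04 MHz = 12.38 MHz.
Distinct values: {0.88 MHz, 1.38 MHz, 1.82 MHz, 12.38 MHz}.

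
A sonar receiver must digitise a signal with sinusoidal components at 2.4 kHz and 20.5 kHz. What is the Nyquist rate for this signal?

Highest-frequency component: 20.5 kHz.
Nyquist rate = 2 × 20.5 kHz = 41 kHz.

41 kHz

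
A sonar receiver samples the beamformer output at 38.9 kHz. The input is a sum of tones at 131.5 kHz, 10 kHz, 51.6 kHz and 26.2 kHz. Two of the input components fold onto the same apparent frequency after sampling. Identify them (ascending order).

26.2 kHz, 51.6 kHz

fs/2 = 19.45 kHz.
131.5 kHz mod fs = 14.8 kHz.
14.8 kHz ≤ fs/2 = 19.45 kHz, appears at 14.8 kHz.
10 kHz ≤ fs/2 = 19.45 kHz, passes unchanged.
51.6 kHz mod fs = 12.7 kHz.
12.7 kHz ≤ fs/2 = 19.45 kHz, appears at 12.7 kHz.
26.2 kHz > fs/2 = 19.45 kHz, folds to fs − 26.2 kHz = 12.7 kHz.
26.2 kHz and 51.6 kHz both map to 12.7 kHz.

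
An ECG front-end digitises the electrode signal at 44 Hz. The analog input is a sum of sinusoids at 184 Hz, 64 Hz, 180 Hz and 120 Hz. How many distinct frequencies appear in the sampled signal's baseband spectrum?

fs/2 = 22 Hz.
184 Hz mod fs = 8 Hz.
8 Hz ≤ fs/2 = 22 Hz, appears at 8 Hz.
64 Hz mod fs = 20 Hz.
20 Hz ≤ fs/2 = 22 Hz, appears at 20 Hz.
180 Hz mod fs = 4 Hz.
4 Hz ≤ fs/2 = 22 Hz, appears at 4 Hz.
120 Hz mod fs = 32 Hz.
32 Hz > fs/2 = 22 Hz, folds to fs − 32 Hz = 12 Hz.
Distinct values: {4 Hz, 8 Hz, 12 Hz, 20 Hz} → 4.

4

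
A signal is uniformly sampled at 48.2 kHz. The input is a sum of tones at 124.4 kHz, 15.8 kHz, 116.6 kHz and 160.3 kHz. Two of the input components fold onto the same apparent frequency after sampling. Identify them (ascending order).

116.6 kHz, 124.4 kHz

fs/2 = 24.1 kHz.
124.4 kHz mod fs = 28 kHz.
28 kHz > fs/2 = 24.1 kHz, folds to fs − 28 kHz = 20.2 kHz.
15.8 kHz ≤ fs/2 = 24.1 kHz, passes unchanged.
116.6 kHz mod fs = 20.2 kHz.
20.2 kHz ≤ fs/2 = 24.1 kHz, appears at 20.2 kHz.
160.3 kHz mod fs = 15.7 kHz.
15.7 kHz ≤ fs/2 = 24.1 kHz, appears at 15.7 kHz.
116.6 kHz and 124.4 kHz both map to 20.2 kHz.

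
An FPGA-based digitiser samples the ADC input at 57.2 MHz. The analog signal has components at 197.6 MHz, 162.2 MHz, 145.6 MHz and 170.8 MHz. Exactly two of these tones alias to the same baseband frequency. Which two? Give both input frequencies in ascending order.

145.6 MHz, 197.6 MHz

fs/2 = 28.6 MHz.
197.6 MHz mod fs = 26 MHz.
26 MHz ≤ fs/2 = 28.6 MHz, appears at 26 MHz.
162.2 MHz mod fs = 47.8 MHz.
47.8 MHz > fs/2 = 28.6 MHz, folds to fs − 47.8 MHz = 9.4 MHz.
145.6 MHz mod fs = 31.2 MHz.
31.2 MHz > fs/2 = 28.6 MHz, folds to fs − 31.2 MHz = 26 MHz.
170.8 MHz mod fs = 56.4 MHz.
56.4 MHz > fs/2 = 28.6 MHz, folds to fs − 56.4 MHz = 0.8 MHz.
145.6 MHz and 197.6 MHz both map to 26 MHz.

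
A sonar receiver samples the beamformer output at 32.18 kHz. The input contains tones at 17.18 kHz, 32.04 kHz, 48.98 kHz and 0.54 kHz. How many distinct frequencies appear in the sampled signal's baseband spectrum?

4

fs/2 = 16.09 kHz.
17.18 kHz > fs/2 = 16.09 kHz, folds to fs − 17.18 kHz = 15 kHz.
32.04 kHz > fs/2 = 16.09 kHz, folds to fs − 32.04 kHz = 0.14 kHz.
48.98 kHz mod fs = 16.8 kHz.
16.8 kHz > fs/2 = 16.09 kHz, folds to fs − 16.8 kHz = 15.38 kHz.
0.54 kHz ≤ fs/2 = 16.09 kHz, passes unchanged.
Distinct values: {0.14 kHz, 0.54 kHz, 15 kHz, 15.38 kHz} → 4.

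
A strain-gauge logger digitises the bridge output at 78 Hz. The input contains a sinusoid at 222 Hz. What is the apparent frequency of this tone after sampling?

222 Hz mod fs = 66 Hz.
66 Hz > fs/2 = 39 Hz, folds to fs − 66 Hz = 12 Hz.

12 Hz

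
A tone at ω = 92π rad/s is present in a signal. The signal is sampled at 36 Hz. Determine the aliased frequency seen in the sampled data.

ω = 92π rad/s → f = ω/(2π) = 46 Hz.
46 Hz mod fs = 10 Hz.
10 Hz ≤ fs/2 = 18 Hz, appears at 10 Hz.

10 Hz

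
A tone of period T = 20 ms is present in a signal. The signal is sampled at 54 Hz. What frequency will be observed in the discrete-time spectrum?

4 Hz

T = 20 ms → f = 1/T = 50 Hz.
50 Hz > fs/2 = 27 Hz, folds to fs − 50 Hz = 4 Hz.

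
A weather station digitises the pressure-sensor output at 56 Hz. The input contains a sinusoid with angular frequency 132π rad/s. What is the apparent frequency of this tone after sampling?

10 Hz

ω = 132π rad/s → f = ω/(2π) = 66 Hz.
66 Hz mod fs = 10 Hz.
10 Hz ≤ fs/2 = 28 Hz, appears at 10 Hz.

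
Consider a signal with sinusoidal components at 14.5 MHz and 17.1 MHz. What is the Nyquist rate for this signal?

34.2 MHz

Highest-frequency component: 17.1 MHz.
Nyquist rate = 2 × 17.1 MHz = 34.2 MHz.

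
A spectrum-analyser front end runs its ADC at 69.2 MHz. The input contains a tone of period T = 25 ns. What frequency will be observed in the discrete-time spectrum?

T = 25 ns → f = 1/T = 40 MHz.
40 MHz > fs/2 = 34.6 MHz, folds to fs − 40 MHz = 29.2 MHz.

29.2 MHz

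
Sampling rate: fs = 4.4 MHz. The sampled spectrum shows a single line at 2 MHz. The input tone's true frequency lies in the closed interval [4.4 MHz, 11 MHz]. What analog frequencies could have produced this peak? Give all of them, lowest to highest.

6.4 MHz, 6.8 MHz, 10.8 MHz

Frequencies that alias to 2 MHz are k·fs ± 2 MHz for integer k ≥ 0.
k=0: 2 MHz.
k=1: 2.4 MHz, 6.4 MHz.
k=2: 6.8 MHz, 10.8 MHz.
k=3: 11.2 MHz, 15.2 MHz.
Within [4.4 MHz, 11 MHz]: 6.4 MHz, 6.8 MHz, 10.8 MHz.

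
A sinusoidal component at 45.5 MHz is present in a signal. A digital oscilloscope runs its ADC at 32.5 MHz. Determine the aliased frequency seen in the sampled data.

45.5 MHz mod fs = 13 MHz.
13 MHz ≤ fs/2 = 16.25 MHz, appears at 13 MHz.

13 MHz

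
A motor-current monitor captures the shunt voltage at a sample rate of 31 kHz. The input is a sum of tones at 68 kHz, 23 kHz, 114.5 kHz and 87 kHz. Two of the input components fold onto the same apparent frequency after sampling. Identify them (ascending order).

68 kHz, 87 kHz

fs/2 = 15.5 kHz.
68 kHz mod fs = 6 kHz.
6 kHz ≤ fs/2 = 15.5 kHz, appears at 6 kHz.
23 kHz > fs/2 = 15.5 kHz, folds to fs − 23 kHz = 8 kHz.
114.5 kHz mod fs = 21.5 kHz.
21.5 kHz > fs/2 = 15.5 kHz, folds to fs − 21.5 kHz = 9.5 kHz.
87 kHz mod fs = 25 kHz.
25 kHz > fs/2 = 15.5 kHz, folds to fs − 25 kHz = 6 kHz.
68 kHz and 87 kHz both map to 6 kHz.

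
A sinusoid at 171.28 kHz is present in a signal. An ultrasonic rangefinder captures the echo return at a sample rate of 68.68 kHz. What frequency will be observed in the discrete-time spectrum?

33.92 kHz

171.28 kHz mod fs = 33.92 kHz.
33.92 kHz ≤ fs/2 = 34.34 kHz, appears at 33.92 kHz.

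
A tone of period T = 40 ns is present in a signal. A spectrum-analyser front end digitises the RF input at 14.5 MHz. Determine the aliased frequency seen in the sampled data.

T = 40 ns → f = 1/T = 25 MHz.
25 MHz mod fs = 10.5 MHz.
10.5 MHz > fs/2 = 7.25 MHz, folds to fs − 10.5 MHz = 4 MHz.

4 MHz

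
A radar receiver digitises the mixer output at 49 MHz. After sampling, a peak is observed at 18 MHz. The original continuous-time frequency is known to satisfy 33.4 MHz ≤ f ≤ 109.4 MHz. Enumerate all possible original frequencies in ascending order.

67 MHz, 80 MHz

Frequencies that alias to 18 MHz are k·fs ± 18 MHz for integer k ≥ 0.
k=0: 18 MHz.
k=1: 31 MHz, 67 MHz.
k=2: 80 MHz, 116 MHz.
k=3: 129 MHz, 165 MHz.
Within [33.4 MHz, 109.4 MHz]: 67 MHz, 80 MHz.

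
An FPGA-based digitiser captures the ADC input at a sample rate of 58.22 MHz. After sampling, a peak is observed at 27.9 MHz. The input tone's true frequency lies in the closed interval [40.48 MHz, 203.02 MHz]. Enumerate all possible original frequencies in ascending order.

Frequencies that alias to 27.9 MHz are k·fs ± 27.9 MHz for integer k ≥ 0.
k=0: 27.9 MHz.
k=1: 30.32 MHz, 86.12 MHz.
k=2: 88.54 MHz, 144.34 MHz.
k=3: 146.76 MHz, 202.56 MHz.
k=4: 204.98 MHz, 260.78 MHz.
Within [40.48 MHz, 203.02 MHz]: 86.12 MHz, 88.54 MHz, 144.34 MHz, 146.76 MHz, 202.56 MHz.

86.12 MHz, 88.54 MHz, 144.34 MHz, 146.76 MHz, 202.56 MHz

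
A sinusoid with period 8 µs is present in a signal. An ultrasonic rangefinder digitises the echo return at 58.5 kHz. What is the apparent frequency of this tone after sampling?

T = 8 µs → f = 1/T = 125 kHz.
125 kHz mod fs = 8 kHz.
8 kHz ≤ fs/2 = 29.25 kHz, appears at 8 kHz.

8 kHz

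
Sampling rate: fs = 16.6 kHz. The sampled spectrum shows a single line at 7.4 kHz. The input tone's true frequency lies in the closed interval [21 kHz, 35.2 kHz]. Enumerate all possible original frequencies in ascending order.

Frequencies that alias to 7.4 kHz are k·fs ± 7.4 kHz for integer k ≥ 0.
k=0: 7.4 kHz.
k=1: 9.2 kHz, 24 kHz.
k=2: 25.8 kHz, 40.6 kHz.
k=3: 42.4 kHz, 57.2 kHz.
Within [21 kHz, 35.2 kHz]: 24 kHz, 25.8 kHz.

24 kHz, 25.8 kHz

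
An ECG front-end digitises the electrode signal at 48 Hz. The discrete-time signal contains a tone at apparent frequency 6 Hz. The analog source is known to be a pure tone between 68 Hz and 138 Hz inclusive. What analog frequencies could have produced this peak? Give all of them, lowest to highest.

90 Hz, 102 Hz, 138 Hz

Frequencies that alias to 6 Hz are k·fs ± 6 Hz for integer k ≥ 0.
k=0: 6 Hz.
k=1: 42 Hz, 54 Hz.
k=2: 90 Hz, 102 Hz.
k=3: 138 Hz, 150 Hz.
k=4: 186 Hz, 198 Hz.
Within [68 Hz, 138 Hz]: 90 Hz, 102 Hz, 138 Hz.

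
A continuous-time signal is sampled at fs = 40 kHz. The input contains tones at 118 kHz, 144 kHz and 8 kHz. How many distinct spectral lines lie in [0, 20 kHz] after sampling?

fs/2 = 20 kHz.
118 kHz mod fs = 38 kHz.
38 kHz > fs/2 = 20 kHz, folds to fs − 38 kHz = 2 kHz.
144 kHz mod fs = 24 kHz.
24 kHz > fs/2 = 20 kHz, folds to fs − 24 kHz = 16 kHz.
8 kHz ≤ fs/2 = 20 kHz, passes unchanged.
Distinct values: {2 kHz, 8 kHz, 16 kHz} → 3.

3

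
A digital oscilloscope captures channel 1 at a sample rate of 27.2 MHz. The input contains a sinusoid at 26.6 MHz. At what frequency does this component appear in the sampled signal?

26.6 MHz > fs/2 = 13.6 MHz, folds to fs − 26.6 MHz = 0.6 MHz.

0.6 MHz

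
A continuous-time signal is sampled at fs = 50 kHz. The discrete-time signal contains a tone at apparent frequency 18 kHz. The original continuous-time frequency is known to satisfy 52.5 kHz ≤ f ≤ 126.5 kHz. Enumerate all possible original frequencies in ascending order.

68 kHz, 82 kHz, 118 kHz

Frequencies that alias to 18 kHz are k·fs ± 18 kHz for integer k ≥ 0.
k=0: 18 kHz.
k=1: 32 kHz, 68 kHz.
k=2: 82 kHz, 118 kHz.
k=3: 132 kHz, 168 kHz.
Within [52.5 kHz, 126.5 kHz]: 68 kHz, 82 kHz, 118 kHz.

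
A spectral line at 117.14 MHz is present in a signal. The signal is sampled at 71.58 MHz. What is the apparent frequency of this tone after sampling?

117.14 MHz mod fs = 45.56 MHz.
45.56 MHz > fs/2 = 35.79 MHz, folds to fs − 45.56 MHz = 26.02 MHz.

26.02 MHz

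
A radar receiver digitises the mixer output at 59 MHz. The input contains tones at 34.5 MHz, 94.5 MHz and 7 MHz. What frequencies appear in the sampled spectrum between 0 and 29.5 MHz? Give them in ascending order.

7 MHz, 23.5 MHz, 24.5 MHz

fs/2 = 29.5 MHz.
34.5 MHz > fs/2 = 29.5 MHz, folds to fs − 34.5 MHz = 24.5 MHz.
94.5 MHz mod fs = 35.5 MHz.
35.5 MHz > fs/2 = 29.5 MHz, folds to fs − 35.5 MHz = 23.5 MHz.
7 MHz ≤ fs/2 = 29.5 MHz, passes unchanged.
Distinct values: {7 MHz, 23.5 MHz, 24.5 MHz}.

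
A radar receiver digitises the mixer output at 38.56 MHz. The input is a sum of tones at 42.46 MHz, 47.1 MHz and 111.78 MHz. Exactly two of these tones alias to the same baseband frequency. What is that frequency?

fs/2 = 19.28 MHz.
42.46 MHz mod fs = 3.9 MHz.
3.9 MHz ≤ fs/2 = 19.28 MHz, appears at 3.9 MHz.
47.1 MHz mod fs = 8.54 MHz.
8.54 MHz ≤ fs/2 = 19.28 MHz, appears at 8.54 MHz.
111.78 MHz mod fs = 34.66 MHz.
34.66 MHz > fs/2 = 19.28 MHz, folds to fs − 34.66 MHz = 3.9 MHz.
42.46 MHz and 111.78 MHz both map to 3.9 MHz.

3.9 MHz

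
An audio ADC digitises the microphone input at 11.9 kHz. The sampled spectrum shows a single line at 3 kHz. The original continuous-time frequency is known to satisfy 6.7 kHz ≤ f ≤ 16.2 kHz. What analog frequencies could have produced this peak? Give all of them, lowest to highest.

8.9 kHz, 14.9 kHz

Frequencies that alias to 3 kHz are k·fs ± 3 kHz for integer k ≥ 0.
k=0: 3 kHz.
k=1: 8.9 kHz, 14.9 kHz.
k=2: 20.8 kHz, 26.8 kHz.
Within [6.7 kHz, 16.2 kHz]: 8.9 kHz, 14.9 kHz.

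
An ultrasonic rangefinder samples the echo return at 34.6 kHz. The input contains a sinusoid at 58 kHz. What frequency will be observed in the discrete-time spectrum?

11.2 kHz

58 kHz mod fs = 23.4 kHz.
23.4 kHz > fs/2 = 17.3 kHz, folds to fs − 23.4 kHz = 11.2 kHz.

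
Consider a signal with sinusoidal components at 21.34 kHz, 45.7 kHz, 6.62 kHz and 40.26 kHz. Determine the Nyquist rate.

91.4 kHz

Highest-frequency component: 45.7 kHz.
Nyquist rate = 2 × 45.7 kHz = 91.4 kHz.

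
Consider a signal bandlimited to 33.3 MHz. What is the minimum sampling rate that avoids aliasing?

Nyquist rate = 2 × 33.3 MHz = 66.6 MHz.

66.6 MHz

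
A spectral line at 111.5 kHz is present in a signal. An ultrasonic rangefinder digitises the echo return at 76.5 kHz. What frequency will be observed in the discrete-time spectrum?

35 kHz

111.5 kHz mod fs = 35 kHz.
35 kHz ≤ fs/2 = 38.25 kHz, appears at 35 kHz.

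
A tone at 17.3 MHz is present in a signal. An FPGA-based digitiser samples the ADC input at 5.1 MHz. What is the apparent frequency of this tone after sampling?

17.3 MHz mod fs = 2 MHz.
2 MHz ≤ fs/2 = 2.55 MHz, appears at 2 MHz.

2 MHz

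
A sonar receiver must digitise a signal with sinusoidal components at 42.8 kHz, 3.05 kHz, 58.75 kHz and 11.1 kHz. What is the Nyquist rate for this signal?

Highest-frequency component: 58.75 kHz.
Nyquist rate = 2 × 58.75 kHz = 117.5 kHz.

117.5 kHz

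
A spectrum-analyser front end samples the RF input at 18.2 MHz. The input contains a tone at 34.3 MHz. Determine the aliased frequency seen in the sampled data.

34.3 MHz mod fs = 16.1 MHz.
16.1 MHz > fs/2 = 9.1 MHz, folds to fs − 16.1 MHz = 2.1 MHz.

2.1 MHz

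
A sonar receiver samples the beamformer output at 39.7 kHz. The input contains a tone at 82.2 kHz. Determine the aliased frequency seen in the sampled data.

2.8 kHz

82.2 kHz mod fs = 2.8 kHz.
2.8 kHz ≤ fs/2 = 19.85 kHz, appears at 2.8 kHz.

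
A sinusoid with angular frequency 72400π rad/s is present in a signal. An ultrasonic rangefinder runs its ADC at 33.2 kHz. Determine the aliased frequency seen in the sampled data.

3 kHz

ω = 72400π rad/s → f = ω/(2π) = 36200 Hz = 36.2 kHz.
36.2 kHz mod fs = 3 kHz.
3 kHz ≤ fs/2 = 16.6 kHz, appears at 3 kHz.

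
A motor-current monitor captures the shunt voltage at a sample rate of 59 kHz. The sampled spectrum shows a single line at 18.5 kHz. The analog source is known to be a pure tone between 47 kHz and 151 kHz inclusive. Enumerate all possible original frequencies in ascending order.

77.5 kHz, 99.5 kHz, 136.5 kHz

Frequencies that alias to 18.5 kHz are k·fs ± 18.5 kHz for integer k ≥ 0.
k=0: 18.5 kHz.
k=1: 40.5 kHz, 77.5 kHz.
k=2: 99.5 kHz, 136.5 kHz.
k=3: 158.5 kHz, 195.5 kHz.
Within [47 kHz, 151 kHz]: 77.5 kHz, 99.5 kHz, 136.5 kHz.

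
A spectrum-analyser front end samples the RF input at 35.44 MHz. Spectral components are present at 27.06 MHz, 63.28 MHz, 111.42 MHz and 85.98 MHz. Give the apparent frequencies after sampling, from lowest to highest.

5.1 MHz, 7.6 MHz, 8.38 MHz, 15.1 MHz

fs/2 = 17.72 MHz.
27.06 MHz > fs/2 = 17.72 MHz, folds to fs − 27.06 MHz = 8.38 MHz.
63.28 MHz mod fs = 27.84 MHz.
27.84 MHz > fs/2 = 17.72 MHz, folds to fs − 27.84 MHz = 7.6 MHz.
111.42 MHz mod fs = 5.1 MHz.
5.1 MHz ≤ fs/2 = 17.72 MHz, appears at 5.1 MHz.
85.98 MHz mod fs = 15.1 MHz.
15.1 MHz ≤ fs/2 = 17.72 MHz, appears at 15.1 MHz.
Distinct values: {5.1 MHz, 7.6 MHz, 8.38 MHz, 15.1 MHz}.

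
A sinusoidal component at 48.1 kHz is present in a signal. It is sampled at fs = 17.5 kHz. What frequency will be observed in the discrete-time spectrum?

48.1 kHz mod fs = 13.1 kHz.
13.1 kHz > fs/2 = 8.75 kHz, folds to fs − 13.1 kHz = 4.4 kHz.

4.4 kHz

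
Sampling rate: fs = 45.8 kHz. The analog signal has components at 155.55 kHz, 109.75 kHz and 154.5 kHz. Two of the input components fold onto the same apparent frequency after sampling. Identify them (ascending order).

fs/2 = 22.9 kHz.
155.55 kHz mod fs = 18.15 kHz.
18.15 kHz ≤ fs/2 = 22.9 kHz, appears at 18.15 kHz.
109.75 kHz mod fs = 18.15 kHz.
18.15 kHz ≤ fs/2 = 22.9 kHz, appears at 18.15 kHz.
154.5 kHz mod fs = 17.1 kHz.
17.1 kHz ≤ fs/2 = 22.9 kHz, appears at 17.1 kHz.
109.75 kHz and 155.55 kHz both map to 18.15 kHz.

109.75 kHz, 155.55 kHz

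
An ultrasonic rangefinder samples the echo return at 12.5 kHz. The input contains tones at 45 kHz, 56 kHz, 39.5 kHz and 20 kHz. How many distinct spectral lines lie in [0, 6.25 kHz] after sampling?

3

fs/2 = 6.25 kHz.
45 kHz mod fs = 7.5 kHz.
7.5 kHz > fs/2 = 6.25 kHz, folds to fs − 7.5 kHz = 5 kHz.
56 kHz mod fs = 6 kHz.
6 kHz ≤ fs/2 = 6.25 kHz, appears at 6 kHz.
39.5 kHz mod fs = 2 kHz.
2 kHz ≤ fs/2 = 6.25 kHz, appears at 2 kHz.
20 kHz mod fs = 7.5 kHz.
7.5 kHz > fs/2 = 6.25 kHz, folds to fs − 7.5 kHz = 5 kHz.
Distinct values: {2 kHz, 5 kHz, 6 kHz} → 3.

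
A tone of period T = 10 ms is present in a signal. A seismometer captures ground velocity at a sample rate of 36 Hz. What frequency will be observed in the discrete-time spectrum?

T = 10 ms → f = 1/T = 100 Hz.
100 Hz mod fs = 28 Hz.
28 Hz > fs/2 = 18 Hz, folds to fs − 28 Hz = 8 Hz.

8 Hz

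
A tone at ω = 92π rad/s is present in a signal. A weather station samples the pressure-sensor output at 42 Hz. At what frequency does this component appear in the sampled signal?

4 Hz

ω = 92π rad/s → f = ω/(2π) = 46 Hz.
46 Hz mod fs = 4 Hz.
4 Hz ≤ fs/2 = 21 Hz, appears at 4 Hz.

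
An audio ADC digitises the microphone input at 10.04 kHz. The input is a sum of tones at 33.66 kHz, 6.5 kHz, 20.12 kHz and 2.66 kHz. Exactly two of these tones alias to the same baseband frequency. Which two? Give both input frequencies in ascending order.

6.5 kHz, 33.66 kHz

fs/2 = 5.02 kHz.
33.66 kHz mod fs = 3.54 kHz.
3.54 kHz ≤ fs/2 = 5.02 kHz, appears at 3.54 kHz.
6.5 kHz > fs/2 = 5.02 kHz, folds to fs − 6.5 kHz = 3.54 kHz.
20.12 kHz mod fs = 0.04 kHz.
0.04 kHz ≤ fs/2 = 5.02 kHz, appears at 0.04 kHz.
2.66 kHz ≤ fs/2 = 5.02 kHz, passes unchanged.
6.5 kHz and 33.66 kHz both map to 3.54 kHz.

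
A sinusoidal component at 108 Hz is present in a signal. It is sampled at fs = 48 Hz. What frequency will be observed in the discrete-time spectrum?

12 Hz

108 Hz mod fs = 12 Hz.
12 Hz ≤ fs/2 = 24 Hz, appears at 12 Hz.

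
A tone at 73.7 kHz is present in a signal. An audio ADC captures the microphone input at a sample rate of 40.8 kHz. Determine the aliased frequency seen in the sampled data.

7.9 kHz

73.7 kHz mod fs = 32.9 kHz.
32.9 kHz > fs/2 = 20.4 kHz, folds to fs − 32.9 kHz = 7.9 kHz.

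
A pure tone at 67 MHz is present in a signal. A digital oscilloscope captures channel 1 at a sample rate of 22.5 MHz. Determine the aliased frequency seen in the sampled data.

0.5 MHz

67 MHz mod fs = 22 MHz.
22 MHz > fs/2 = 11.25 MHz, folds to fs − 22 MHz = 0.5 MHz.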